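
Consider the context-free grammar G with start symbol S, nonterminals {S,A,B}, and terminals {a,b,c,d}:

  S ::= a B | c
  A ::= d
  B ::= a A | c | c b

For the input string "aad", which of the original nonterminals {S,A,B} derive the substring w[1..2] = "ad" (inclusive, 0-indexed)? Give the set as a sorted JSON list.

CNF form of G:
  S -> T0 B | c
  A -> d
  B -> T0 A | T1 T2 | c
  T0 -> a
  T1 -> c
  T2 -> b

CYK fill (cells [i..j] with 1 ≤ i ≤ j ≤ 2 only):
  cell(1,1) a: {T0}  orig:{}
  cell(2,2) d: {A}
  cell(1,2) ad: {B}

Original NTs in T[1,2] deriving "ad": ["B"]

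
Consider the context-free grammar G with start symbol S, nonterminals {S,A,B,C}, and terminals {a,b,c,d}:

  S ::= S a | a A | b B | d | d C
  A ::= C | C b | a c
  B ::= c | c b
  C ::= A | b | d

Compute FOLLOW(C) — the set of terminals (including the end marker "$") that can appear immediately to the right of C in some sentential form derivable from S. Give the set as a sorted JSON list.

FIRST sets, iterate to fixpoint:
iter 1:
  A via A→a c: +{a}
  B via B→c: +{c}
  C via C→A: +{a}
  C via C→b: +{b}
  C via C→d: +{d}
  S via S→a A: +{a}
  S via S→b B: +{b}
  S via S→d: +{d}
  S: {a,b,d}  A: {a}  B: {c}  C: {a,b,d}
iter 2:
  A via A→C: +{b,d}
  S: {a,b,d}  A: {a,b,d}  B: {c}  C: {a,b,d}
iter 3: (no change)
  S: {a,b,d}  A: {a,b,d}  B: {c}  C: {a,b,d}

FOLLOW sets:
FOLLOW(S) := {$}
[1]
  A→C b: FOLLOW(C) ⊇ FIRST(b) = {b}; new: +{b}
  C→A: FOLLOW(A) ⊇ FOLLOW(C) ⊇ {b}; new: +{b}
  S→S a: FOLLOW(S) ⊇ FIRST(a) = {a}; new: +{a}
  S→a A: FOLLOW(A) ⊇ FOLLOW(S) ⊇ {$,a}; new: +{$,a}
  S→b B: FOLLOW(B) ⊇ FOLLOW(S) ⊇ {$,a}; new: +{$,a}
  S→d C: FOLLOW(C) ⊇ FOLLOW(S) ⊇ {$,a}; new: +{$,a}
  FOLLOW[S]={$,a}  FOLLOW[A]={$,a,b}  FOLLOW[B]={$,a}  FOLLOW[C]={$,a,b}
[2] (no change)
  FOLLOW[S]={$,a}  FOLLOW[A]={$,a,b}  FOLLOW[B]={$,a}  FOLLOW[C]={$,a,b}

FOLLOW(C) = ["$", "a", "b"]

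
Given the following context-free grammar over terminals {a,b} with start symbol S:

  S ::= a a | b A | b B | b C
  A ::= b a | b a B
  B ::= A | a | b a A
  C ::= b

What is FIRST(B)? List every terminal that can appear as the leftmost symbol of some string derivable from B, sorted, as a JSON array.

Compute FIRST by fixpoint:
[1]
  A via A→b a: +{b}
  B via B→A: +{b}
  B via B→a: +{a}
  C via C→b: +{b}
  S via S→a a: +{a}
  S via S→b A: +{b}
  FIRST(S)={a,b}  FIRST(A)={b}  FIRST(B)={a,b}  FIRST(C)={b}
[2] (stable)
  FIRST(S)={a,b}  FIRST(A)={b}  FIRST(B)={a,b}  FIRST(C)={b}

FIRST(B) = ["a", "b"]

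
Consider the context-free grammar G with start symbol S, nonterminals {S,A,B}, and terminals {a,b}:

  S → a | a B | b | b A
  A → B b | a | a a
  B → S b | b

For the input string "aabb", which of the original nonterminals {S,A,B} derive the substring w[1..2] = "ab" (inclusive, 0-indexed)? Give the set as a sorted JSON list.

Convert to CNF:
  S -> T0 A | T1 B | a | b
  A -> B T0 | T1 T1 | a
  B -> S T0 | b
  T0 -> b
  T1 -> a

CYK table (by increasing span) — only the sub-triangle for w[1..2]:
  T[1,1] 'a' = {A,S,T1}  orig:{A,S}
  T[2,2] 'b' = {B,S,T0}  orig:{B,S}
  T[1,2] 'ab' = {B,S}

Original NTs in T[1,2] deriving "ab": ["B", "S"]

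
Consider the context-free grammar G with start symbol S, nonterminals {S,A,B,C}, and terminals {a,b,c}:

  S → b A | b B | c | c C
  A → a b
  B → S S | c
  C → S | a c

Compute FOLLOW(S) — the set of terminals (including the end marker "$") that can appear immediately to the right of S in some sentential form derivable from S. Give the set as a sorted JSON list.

FIRST sets, iterate to fixpoint:
[1]
  A via A→a b: +{a}
  B via B→c: +{c}
  C via C→a c: +{a}
  S via S→b A: +{b}
  S via S→c: +{c}
  FIRST[S]={b,c}  FIRST[A]={a}  FIRST[B]={c}  FIRST[C]={a}
[2]
  B via B→S S: +{b}
  C via C→S: +{b,c}
  FIRST[S]={b,c}  FIRST[A]={a}  FIRST[B]={b,c}  FIRST[C]={a,b,c}
[3] — fixpoint
  FIRST[S]={b,c}  FIRST[A]={a}  FIRST[B]={b,c}  FIRST[C]={a,b,c}

FOLLOW sets:
FOLLOW(S) := {$}
[1]
  B→S S: FOLLOW(S) ⊇ FIRST(S) = {b,c}; new: +{b,c}
  S→b A: FOLLOW(A) ⊇ FOLLOW(S) ⊇ {$,b,c}; new: +{$,b,c}
  S→b B: FOLLOW(B) ⊇ FOLLOW(S) ⊇ {$,b,c}; new: +{$,b,c}
  S→c C: FOLLOW(C) ⊇ FOLLOW(S) ⊇ {$,b,c}; new: +{$,b,c}
  FOLLOW[S]={$,b,c}  FOLLOW[A]={$,b,c}  FOLLOW[B]={$,b,c}  FOLLOW[C]={$,b,c}
[2] done
  FOLLOW[S]={$,b,c}  FOLLOW[A]={$,b,c}  FOLLOW[B]={$,b,c}  FOLLOW[C]={$,b,c}

FOLLOW(S) = ["$", "b", "c"]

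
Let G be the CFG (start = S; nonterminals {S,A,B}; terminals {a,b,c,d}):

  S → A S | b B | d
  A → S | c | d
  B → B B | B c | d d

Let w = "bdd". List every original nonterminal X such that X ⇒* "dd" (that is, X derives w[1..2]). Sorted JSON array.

CNF form of G:
  S -> A S | T0 B | d
  A -> A S | T0 B | c | d
  B -> B B | B T1 | T2 T2
  T0 -> b
  T1 -> c
  T2 -> d

CYK fill — only the sub-triangle for w[1..2]:
  [1..1]={A,S,T2}  "d"  orig:{A,S}
  [2..2]={A,S,T2}  "d"  orig:{A,S}
  [1..2]={A,B,S}  "dd"

Original NTs in T[1,2] deriving "dd": ["A", "B", "S"]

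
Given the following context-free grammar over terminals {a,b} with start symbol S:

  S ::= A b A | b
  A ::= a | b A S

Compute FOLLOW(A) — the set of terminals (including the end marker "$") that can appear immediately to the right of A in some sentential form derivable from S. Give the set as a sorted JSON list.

Compute FIRST by fixpoint:
pass 1:
  A via A→a: +{a}
  A via A→b A S: +{b}
  S via S→A b A: +{a,b}
  FIRST[S]={a,b}  FIRST[A]={a,b}
pass 2: — fixpoint
  FIRST[S]={a,b}  FIRST[A]={a,b}

FOLLOW iteration:
FOLLOW(S) := {$}
round 1:
  A→b A S: FOLLOW(A) ⊇ FIRST(S) = {a,b}; new: +{a,b}
  A→b A S: FOLLOW(S) ⊇ FOLLOW(A) ⊇ {a,b}; new: +{a,b}
  S→A b A: FOLLOW(A) ⊇ FOLLOW(S) ⊇ {$,a,b}; new: +{$}
  FOLLOW(S)={$,a,b}  FOLLOW(A)={$,a,b}
round 2: — fixpoint
  FOLLOW(S)={$,a,b}  FOLLOW(A)={$,a,b}

FOLLOW(A) = ["$", "a", "b"]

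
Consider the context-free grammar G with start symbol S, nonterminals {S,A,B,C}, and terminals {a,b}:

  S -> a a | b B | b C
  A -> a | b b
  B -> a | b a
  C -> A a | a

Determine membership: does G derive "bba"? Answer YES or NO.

Convert to CNF:
  S -> T0 B | T0 C | T1 T1
  A -> T0 T0 | a
  B -> T0 T1 | a
  C -> A T1 | a
  T0 -> b
  T1 -> a

Fill CYK table bottom-up:
  cell(0,0) b: {T0}  orig:{}
  cell(1,1) b: {T0}  orig:{}
  cell(2,2) a: {A,B,C,T1}  orig:{A,B,C}
  cell(0,1) bb: {A}
  cell(1,2) ba: {B,S}
  cell(0,2) bba: {C,S}

S ∈ T[0,2] ⇒ YES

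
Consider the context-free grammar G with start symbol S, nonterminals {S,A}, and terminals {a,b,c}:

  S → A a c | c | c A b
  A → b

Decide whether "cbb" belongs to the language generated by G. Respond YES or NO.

Convert to CNF:
  S -> A X3 | T1 X4 | c
  A -> b
  T0 -> a
  T1 -> c
  T2 -> b
  X3 -> T0 T1
  X4 -> A T2

CYK table (by increasing span):
  T[0,0] 'c' = {S,T1}  orig:{S}
  T[1,1] 'b' = {A,T2}  orig:{A}
  T[2,2] 'b' = {A,T2}  orig:{A}
  T[0,1] 'cb' = ∅
  T[1,2] 'bb' = {X4}  orig:{}
  T[0,2] 'cbb' = {S}

S ∈ T[0,2] ⇒ YES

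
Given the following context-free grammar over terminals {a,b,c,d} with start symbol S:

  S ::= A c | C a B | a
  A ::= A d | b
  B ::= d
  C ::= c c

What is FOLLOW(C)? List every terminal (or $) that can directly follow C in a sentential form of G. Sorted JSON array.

FIRST sets, iterate to fixpoint:
pass 1:
  A via A→b: +{b}
  B via B→d: +{d}
  C via C→c c: +{c}
  S via S→A c: +{b}
  S via S→C a B: +{c}
  S via S→a: +{a}
  FIRST(S)={a,b,c}  FIRST(A)={b}  FIRST(B)={d}  FIRST(C)={c}
pass 2: done
  FIRST(S)={a,b,c}  FIRST(A)={b}  FIRST(B)={d}  FIRST(C)={c}

Compute FOLLOW by fixpoint:
FOLLOW(S) := {$}
round 1:
  A→A d: FOLLOW(A) ⊇ FIRST(d) = {d}; new: +{d}
  S→A c: FOLLOW(A) ⊇ FIRST(c) = {c}; new: +{c}
  S→C a B: FOLLOW(C) ⊇ FIRST(a) = {a}; new: +{a}
  S→C a B: FOLLOW(B) ⊇ FOLLOW(S) ⊇ {$}; new: +{$}
  FOLLOW[S]={$}  FOLLOW[A]={c,d}  FOLLOW[B]={$}  FOLLOW[C]={a}
round 2: — fixpoint
  FOLLOW[S]={$}  FOLLOW[A]={c,d}  FOLLOW[B]={$}  FOLLOW[C]={a}

FOLLOW(C) = ["a"]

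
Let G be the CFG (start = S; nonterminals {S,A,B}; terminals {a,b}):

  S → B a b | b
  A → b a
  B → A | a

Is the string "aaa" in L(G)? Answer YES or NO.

Convert to CNF:
  S -> B X2 | b
  A -> T0 T1
  B -> T0 T1 | a
  T0 -> b
  T1 -> a
  X2 -> T1 T0

CYK fill:
  cell(0,0) a: {B,T1}  orig:{B}
  cell(1,1) a: {B,T1}  orig:{B}
  cell(2,2) a: {B,T1}  orig:{B}
  cell(0,1) aa: ∅
  cell(1,2) aa: ∅
  cell(0,2) aaa: ∅

S ∉ T[0,2] ⇒ NO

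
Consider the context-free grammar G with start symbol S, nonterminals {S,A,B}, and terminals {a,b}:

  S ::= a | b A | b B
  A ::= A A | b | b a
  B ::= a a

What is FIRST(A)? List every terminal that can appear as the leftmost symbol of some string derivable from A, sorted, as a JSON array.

Compute FIRST by fixpoint:
round 1:
  A via A→b: +{b}
  B via B→a a: +{a}
  S via S→a: +{a}
  S via S→b A: +{b}
  FIRST[S]={a,b}  FIRST[A]={b}  FIRST[B]={a}
round 2: — fixpoint
  FIRST[S]={a,b}  FIRST[A]={b}  FIRST[B]={a}

FIRST(A) = ["b"]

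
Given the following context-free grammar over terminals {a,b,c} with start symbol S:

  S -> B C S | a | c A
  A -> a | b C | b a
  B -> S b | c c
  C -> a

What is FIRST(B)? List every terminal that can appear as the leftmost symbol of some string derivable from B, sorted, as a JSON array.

Compute FIRST by fixpoint:
pass 1:
  A via A→a: +{a}
  A via A→b C: +{b}
  B via B→c c: +{c}
  C via C→a: +{a}
  S via S→B C S: +{c}
  S via S→a: +{a}
  S: {a,c}  A: {a,b}  B: {c}  C: {a}
pass 2:
  B via B→S b: +{a}
  S: {a,c}  A: {a,b}  B: {a,c}  C: {a}
pass 3: (no change)
  S: {a,c}  A: {a,b}  B: {a,c}  C: {a}

FIRST(B) = ["a", "c"]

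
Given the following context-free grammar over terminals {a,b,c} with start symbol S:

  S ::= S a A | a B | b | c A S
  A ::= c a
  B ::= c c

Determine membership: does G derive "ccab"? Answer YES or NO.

Convert to CNF:
  S -> S X2 | T0 X3 | T1 B | b
  A -> T0 T1
  B -> T0 T0
  T0 -> c
  T1 -> a
  X2 -> T1 A
  X3 -> A S

Fill CYK table bottom-up:
  [0..0]={T0}  "c"  orig:{}
  [1..1]={T0}  "c"  orig:{}
  [2..2]={T1}  "a"  orig:{}
  [3..3]={S}  "b"
  [0..1]={B}  "cc"
  [1..2]={A}  "ca"
  [2..3]=∅  "ab"
  [0..2]=∅  "cca"
  [1..3]={X3}  "cab"  orig:{}
  [0..3]={S}  "ccab"

S ∈ T[0,3] ⇒ YES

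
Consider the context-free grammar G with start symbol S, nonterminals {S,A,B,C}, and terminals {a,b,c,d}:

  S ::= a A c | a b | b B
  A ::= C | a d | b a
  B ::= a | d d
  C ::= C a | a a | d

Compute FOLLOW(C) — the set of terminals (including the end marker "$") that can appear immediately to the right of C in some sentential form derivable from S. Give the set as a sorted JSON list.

FIRST sets, iterate to fixpoint:
iter 1:
  A via A→a d: +{a}
  A via A→b a: +{b}
  B via B→a: +{a}
  B via B→d d: +{d}
  C via C→a a: +{a}
  C via C→d: +{d}
  S via S→a A c: +{a}
  S via S→b B: +{b}
  FIRST[S]={a,b}  FIRST[A]={a,b}  FIRST[B]={a,d}  FIRST[C]={a,d}
iter 2:
  A via A→C: +{d}
  FIRST[S]={a,b}  FIRST[A]={a,b,d}  FIRST[B]={a,d}  FIRST[C]={a,d}
iter 3: (stable)
  FIRST[S]={a,b}  FIRST[A]={a,b,d}  FIRST[B]={a,d}  FIRST[C]={a,d}

FOLLOW sets:
FOLLOW(S) := {$}
pass 1:
  C→C a: FOLLOW(C) ⊇ FIRST(a) = {a}; new: +{a}
  S→a A c: FOLLOW(A) ⊇ FIRST(c) = {c}; new: +{c}
  S→b B: FOLLOW(B) ⊇ FOLLOW(S) ⊇ {$}; new: +{$}
  FOLLOW(S)={$}  FOLLOW(A)={c}  FOLLOW(B)={$}  FOLLOW(C)={a}
pass 2:
  A→C: FOLLOW(C) ⊇ FOLLOW(A) ⊇ {c}; new: +{c}
  FOLLOW(S)={$}  FOLLOW(A)={c}  FOLLOW(B)={$}  FOLLOW(C)={a,c}
pass 3: (stable)
  FOLLOW(S)={$}  FOLLOW(A)={c}  FOLLOW(B)={$}  FOLLOW(C)={a,c}

FOLLOW(C) = ["a", "c"]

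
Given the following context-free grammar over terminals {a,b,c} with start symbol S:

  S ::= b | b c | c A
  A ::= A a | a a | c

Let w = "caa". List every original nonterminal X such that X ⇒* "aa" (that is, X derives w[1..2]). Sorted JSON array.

Convert to CNF:
  S -> T1 T2 | T2 A | b
  A -> A T0 | T0 T0 | c
  T0 -> a
  T1 -> b
  T2 -> c

Fill CYK table bottom-up (cells [i..j] with 1 ≤ i ≤ j ≤ 2 only):
  cell(1,1) a: {T0}  orig:{}
  cell(2,2) a: {T0}  orig:{}
  cell(1,2) aa: {A}

Original NTs in T[1,2] deriving "aa": ["A"]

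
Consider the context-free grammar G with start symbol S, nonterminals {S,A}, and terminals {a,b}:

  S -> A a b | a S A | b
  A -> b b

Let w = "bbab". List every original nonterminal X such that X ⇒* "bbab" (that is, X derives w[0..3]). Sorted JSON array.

Convert to CNF:
  S -> A X2 | T1 X3 | b
  A -> T0 T0
  T0 -> b
  T1 -> a
  X2 -> T1 T0
  X3 -> S A

CYK fill, restricted to cells inside w[0..3]:
  [0..0]={S,T0}  "b"  orig:{S}
  [1..1]={S,T0}  "b"  orig:{S}
  [2..2]={T1}  "a"  orig:{}
  [3..3]={S,T0}  "b"  orig:{S}
  [0..1]={A}  "bb"
  [1..2]=∅  "ba"
  [2..3]={X2}  "ab"  orig:{}
  [0..2]=∅  "bba"
  [1..3]=∅  "bab"
  [0..3]={S}  "bbab"

Original NTs in T[0,3] deriving "bbab": ["S"]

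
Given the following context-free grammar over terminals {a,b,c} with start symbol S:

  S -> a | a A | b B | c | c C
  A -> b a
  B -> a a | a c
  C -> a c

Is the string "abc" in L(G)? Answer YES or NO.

Convert to CNF:
  S -> T0 B | T1 A | T2 C | a | c
  A -> T0 T1
  B -> T1 T1 | T1 T2
  C -> T1 T2
  T0 -> b
  T1 -> a
  T2 -> c

Fill CYK table bottom-up:
  cell(0,0) a: {S,T1}  orig:{S}
  cell(1,1) b: {T0}  orig:{}
  cell(2,2) c: {S,T2}  orig:{S}
  cell(0,1) ab: ∅
  cell(1,2) bc: ∅
  cell(0,2) abc: ∅

S ∉ T[0,2] ⇒ NO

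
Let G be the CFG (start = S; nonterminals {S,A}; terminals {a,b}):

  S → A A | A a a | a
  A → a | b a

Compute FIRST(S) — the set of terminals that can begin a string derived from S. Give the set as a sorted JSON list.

Compute FIRST by fixpoint:
[1]
  A via A→a: +{a}
  A via A→b a: +{b}
  S via S→A A: +{a,b}
  S: {a,b}  A: {a,b}
[2] (no change)
  S: {a,b}  A: {a,b}

FIRST(S) = ["a", "b"]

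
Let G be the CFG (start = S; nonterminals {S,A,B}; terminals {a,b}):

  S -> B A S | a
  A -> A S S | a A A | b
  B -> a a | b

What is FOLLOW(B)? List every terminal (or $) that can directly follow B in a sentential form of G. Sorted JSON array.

FIRST iteration:
iter 1:
  A via A→a A A: +{a}
  A via A→b: +{b}
  B via B→a a: +{a}
  B via B→b: +{b}
  S via S→B A S: +{a,b}
  S: {a,b}  A: {a,b}  B: {a,b}
iter 2: (stable)
  S: {a,b}  A: {a,b}  B: {a,b}

FOLLOW sets:
initialize: $ ∈ FOLLOW(S)
[1]
  A→A S S: FOLLOW(A) ⊇ FIRST(S) = {a,b}; new: +{a,b}
  A→A S S: FOLLOW(S) ⊇ FIRST(S) = {a,b}; new: +{a,b}
  S→B A S: FOLLOW(B) ⊇ FIRST(A) = {a,b}; new: +{a,b}
  S: {$,a,b}  A: {a,b}  B: {a,b}
[2] done
  S: {$,a,b}  A: {a,b}  B: {a,b}

FOLLOW(B) = ["a", "b"]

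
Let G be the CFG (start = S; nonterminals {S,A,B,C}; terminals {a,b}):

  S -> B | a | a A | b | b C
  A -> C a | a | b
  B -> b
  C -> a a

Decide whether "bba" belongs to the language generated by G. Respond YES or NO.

Convert to CNF:
  S -> T0 A | T1 C | a | b
  A -> C T0 | a | b
  B -> b
  C -> T0 T0
  T0 -> a
  T1 -> b

Fill CYK table bottom-up:
  [0..0]={A,B,S,T1}  "b"  orig:{A,B,S}
  [1..1]={A,B,S,T1}  "b"  orig:{A,B,S}
  [2..2]={A,S,T0}  "a"  orig:{A,S}
  [0..1]=∅  "bb"
  [1..2]=∅  "ba"
  [0..2]=∅  "bba"

S ∉ T[0,2] ⇒ NO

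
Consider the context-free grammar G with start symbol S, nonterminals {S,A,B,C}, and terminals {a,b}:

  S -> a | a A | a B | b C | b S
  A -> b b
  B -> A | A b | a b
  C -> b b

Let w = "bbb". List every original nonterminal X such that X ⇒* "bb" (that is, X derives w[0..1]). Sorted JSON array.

Convert to CNF:
  S -> T0 C | T0 S | T1 A | T1 B | a
  A -> T0 T0
  B -> A T0 | T0 T0 | T1 T0
  C -> T0 T0
  T0 -> b
  T1 -> a

CYK table (by increasing span), restricted to cells inside w[0..1]:
  T[0,0] 'b' = {T0}  orig:{}
  T[1,1] 'b' = {T0}  orig:{}
  T[0,1] 'bb' = {A,B,C}

Original NTs in T[0,1] deriving "bb": ["A", "B", "C"]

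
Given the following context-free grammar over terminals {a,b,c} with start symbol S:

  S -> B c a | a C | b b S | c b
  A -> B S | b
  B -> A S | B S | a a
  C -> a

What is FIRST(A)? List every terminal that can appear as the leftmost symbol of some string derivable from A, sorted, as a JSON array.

FIRST iteration:
pass 1:
  A via A→b: +{b}
  B via B→A S: +{b}
  B via B→a a: +{a}
  C via C→a: +{a}
  S via S→B c a: +{a,b}
  S via S→c b: +{c}
  FIRST(S)={a,b,c}  FIRST(A)={b}  FIRST(B)={a,b}  FIRST(C)={a}
pass 2:
  A via A→B S: +{a}
  FIRST(S)={a,b,c}  FIRST(A)={a,b}  FIRST(B)={a,b}  FIRST(C)={a}
pass 3: (stable)
  FIRST(S)={a,b,c}  FIRST(A)={a,b}  FIRST(B)={a,b}  FIRST(C)={a}

FIRST(A) = ["a", "b"]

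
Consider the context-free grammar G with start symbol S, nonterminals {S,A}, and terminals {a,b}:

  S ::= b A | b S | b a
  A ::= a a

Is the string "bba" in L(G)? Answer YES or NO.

Convert to CNF:
  S -> T1 A | T1 S | T1 T0
  A -> T0 T0
  T0 -> a
  T1 -> b

CYK fill:
  cell(0,0) b: {T1}  orig:{}
  cell(1,1) b: {T1}  orig:{}
  cell(2,2) a: {T0}  orig:{}
  cell(0,1) bb: ∅
  cell(1,2) ba: {S}
  cell(0,2) bba: {S}

S ∈ T[0,2] ⇒ YES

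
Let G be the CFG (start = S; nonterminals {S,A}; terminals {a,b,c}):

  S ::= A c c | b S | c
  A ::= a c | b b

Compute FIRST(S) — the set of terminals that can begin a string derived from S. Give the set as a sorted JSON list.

FIRST iteration:
[1]
  A via A→a c: +{a}
  A via A→b b: +{b}
  S via S→A c c: +{a,b}
  S via S→c: +{c}
  FIRST(S)={a,b,c}  FIRST(A)={a,b}
[2] (stable)
  FIRST(S)={a,b,c}  FIRST(A)={a,b}

FIRST(S) = ["a", "b", "c"]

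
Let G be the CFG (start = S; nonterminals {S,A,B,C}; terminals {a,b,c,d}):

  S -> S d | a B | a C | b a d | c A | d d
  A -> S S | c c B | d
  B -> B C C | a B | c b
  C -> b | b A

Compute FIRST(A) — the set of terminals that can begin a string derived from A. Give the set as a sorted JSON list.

FIRST sets, iterate to fixpoint:
[1]
  A via A→c c B: +{c}
  A via A→d: +{d}
  B via B→a B: +{a}
  B via B→c b: +{c}
  C via C→b: +{b}
  S via S→a B: +{a}
  S via S→b a d: +{b}
  S via S→c A: +{c}
  S via S→d d: +{d}
  S: {a,b,c,d}  A: {c,d}  B: {a,c}  C: {b}
[2]
  A via A→S S: +{a,b}
  S: {a,b,c,d}  A: {a,b,c,d}  B: {a,c}  C: {b}
[3] done
  S: {a,b,c,d}  A: {a,b,c,d}  B: {a,c}  C: {b}

FIRST(A) = ["a", "b", "c", "d"]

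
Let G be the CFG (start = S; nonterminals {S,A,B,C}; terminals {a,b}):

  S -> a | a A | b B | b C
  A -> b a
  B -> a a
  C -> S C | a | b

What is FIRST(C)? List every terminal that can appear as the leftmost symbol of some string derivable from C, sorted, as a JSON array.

Compute FIRST by fixpoint:
pass 1:
  A via A→b a: +{b}
  B via B→a a: +{a}
  C via C→a: +{a}
  C via C→b: +{b}
  S via S→a: +{a}
  S via S→b B: +{b}
  FIRST(S)={a,b}  FIRST(A)={b}  FIRST(B)={a}  FIRST(C)={a,b}
pass 2: done
  FIRST(S)={a,b}  FIRST(A)={b}  FIRST(B)={a}  FIRST(C)={a,b}

FIRST(C) = ["a", "b"]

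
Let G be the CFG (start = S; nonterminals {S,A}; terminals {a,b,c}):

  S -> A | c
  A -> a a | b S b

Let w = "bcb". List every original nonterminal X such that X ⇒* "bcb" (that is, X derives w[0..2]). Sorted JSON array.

Convert to CNF:
  S -> T0 T0 | T1 X3 | c
  A -> T0 T0 | T1 X2
  T0 -> a
  T1 -> b
  X2 -> S T1
  X3 -> S T1

Fill CYK table bottom-up — only the sub-triangle for w[0..2]:
  [0..0]={T1}  "b"  orig:{}
  [1..1]={S}  "c"
  [2..2]={T1}  "b"  orig:{}
  [0..1]=∅  "bc"
  [1..2]={X2,X3}  "cb"  orig:{}
  [0..2]={A,S}  "bcb"

Original NTs in T[0,2] deriving "bcb": ["A", "S"]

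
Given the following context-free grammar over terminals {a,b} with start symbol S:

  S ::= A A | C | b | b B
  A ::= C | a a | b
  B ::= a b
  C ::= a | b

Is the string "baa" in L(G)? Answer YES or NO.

CNF form of G:
  S -> A A | T1 B | a | b
  A -> T0 T0 | a | b
  B -> T0 T1
  C -> a | b
  T0 -> a
  T1 -> b

CYK fill:
  [0..0]={A,C,S,T1}  "b"  orig:{A,C,S}
  [1..1]={A,C,S,T0}  "a"  orig:{A,C,S}
  [2..2]={A,C,S,T0}  "a"  orig:{A,C,S}
  [0..1]={S}  "ba"
  [1..2]={A,S}  "aa"
  [0..2]={S}  "baa"

S ∈ T[0,2] ⇒ YES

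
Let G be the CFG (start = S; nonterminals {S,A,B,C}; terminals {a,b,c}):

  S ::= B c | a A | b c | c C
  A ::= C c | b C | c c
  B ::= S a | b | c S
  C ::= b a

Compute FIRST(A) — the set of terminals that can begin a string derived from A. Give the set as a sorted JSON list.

Compute FIRST by fixpoint:
[1]
  A via A→b C: +{b}
  A via A→c c: +{c}
  B via B→b: +{b}
  B via B→c S: +{c}
  C via C→b a: +{b}
  S via S→B c: +{b,c}
  S via S→a A: +{a}
  S: {a,b,c}  A: {b,c}  B: {b,c}  C: {b}
[2]
  B via B→S a: +{a}
  S: {a,b,c}  A: {b,c}  B: {a,b,c}  C: {b}
[3] done
  S: {a,b,c}  A: {b,c}  B: {a,b,c}  C: {b}

FIRST(A) = ["b", "c"]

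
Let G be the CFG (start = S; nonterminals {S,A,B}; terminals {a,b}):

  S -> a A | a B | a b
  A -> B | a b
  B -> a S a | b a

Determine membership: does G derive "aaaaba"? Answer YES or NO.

CNF form of G:
  S -> T0 A | T0 B | T0 T1
  A -> T0 T1 | T0 X2 | T1 T0
  B -> T0 X3 | T1 T0
  T0 -> a
  T1 -> b
  X2 -> S T0
  X3 -> S T0

Fill CYK table bottom-up:
  [0..0]={T0}  "a"  orig:{}
  [1..1]={T0}  "a"  orig:{}
  [2..2]={T0}  "a"  orig:{}
  [3..3]={T0}  "a"  orig:{}
  [4..4]={T1}  "b"  orig:{}
  [5..5]={T0}  "a"  orig:{}
  [0..1]=∅  "aa"
  [1..2]=∅  "aa"
  [2..3]=∅  "aa"
  [3..4]={A,S}  "ab"
  [4..5]={A,B}  "ba"
  [0..2]=∅  "aaa"
  [1..3]=∅  "aaa"
  [2..4]={S}  "aab"
  [3..5]={S,X2,X3}  "aba"  orig:{S}
  [0..3]=∅  "aaaa"
  [1..4]=∅  "aaab"
  [2..5]={A,B,X2,X3}  "aaba"  orig:{A,B}
  [0..4]=∅  "aaaab"
  [1..5]={A,B,S}  "aaaba"
  [0..5]={S}  "aaaaba"

S ∈ T[0,5] ⇒ YES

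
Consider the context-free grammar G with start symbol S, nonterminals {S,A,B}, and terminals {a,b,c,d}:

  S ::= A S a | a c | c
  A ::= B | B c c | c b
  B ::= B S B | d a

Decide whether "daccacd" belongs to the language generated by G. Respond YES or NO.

Convert to CNF:
  S -> A X7 | T3 T0 | c
  A -> B X4 | B X5 | T0 T1 | T2 T3
  B -> B X6 | T2 T3
  T0 -> c
  T1 -> b
  T2 -> d
  T3 -> a
  X4 -> S B
  X5 -> T0 T0
  X6 -> S B
  X7 -> S T3

Fill CYK table bottom-up:
  T[0,0] 'd' = {T2}  orig:{}
  T[1,1] 'a' = {T3}  orig:{}
  T[2,2] 'c' = {S,T0}  orig:{S}
  T[3,3] 'c' = {S,T0}  orig:{S}
  T[4,4] 'a' = {T3}  orig:{}
  T[5,5] 'c' = {S,T0}  orig:{S}
  T[6,6] 'd' = {T2}  orig:{}
  T[0,1] 'da' = {A,B}
  T[1,2] 'ac' = {S}
  T[2,3] 'cc' = {X5}  orig:{}
  T[3,4] 'ca' = {X7}  orig:{}
  T[4,5] 'ac' = {S}
  T[5,6] 'cd' = ∅
  T[0,2] 'dac' = ∅
  T[1,3] 'acc' = ∅
  T[2,4] 'cca' = ∅
  T[3,5] 'cac' = ∅
  T[4,6] 'acd' = ∅
  T[0,3] 'dacc' = {A}
  T[1,4] 'acca' = ∅
  T[2,5] 'ccac' = ∅
  T[3,6] 'cacd' = ∅
  T[0,4] 'dacca' = ∅
  T[1,5] 'accac' = ∅
  T[2,6] 'ccacd' = ∅
  T[0,5] 'daccac' = ∅
  T[1,6] 'accacd' = ∅
  T[0,6] 'daccacd' = ∅

S ∉ T[0,6] ⇒ NO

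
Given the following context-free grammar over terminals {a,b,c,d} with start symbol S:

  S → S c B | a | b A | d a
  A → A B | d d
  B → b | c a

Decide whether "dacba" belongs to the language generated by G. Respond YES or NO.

Convert to CNF:
  S -> S X4 | T0 T2 | T3 A | a
  A -> A B | T0 T0
  B -> T1 T2 | b
  T0 -> d
  T1 -> c
  T2 -> a
  T3 -> b
  X4 -> T1 B

CYK fill:
  cell(0,0) d: {T0}  orig:{}
  cell(1,1) a: {S,T2}  orig:{S}
  cell(2,2) c: {T1}  orig:{}
  cell(3,3) b: {B,T3}  orig:{B}
  cell(4,4) a: {S,T2}  orig:{S}
  cell(0,1) da: {S}
  cell(1,2) ac: ∅
  cell(2,3) cb: {X4}  orig:{}
  cell(3,4) ba: ∅
  cell(0,2) dac: ∅
  cell(1,3) acb: {S}
  cell(2,4) cba: ∅
  cell(0,3) dacb: {S}
  cell(1,4) acba: ∅
  cell(0,4) dacba: ∅

S ∉ T[0,4] ⇒ NO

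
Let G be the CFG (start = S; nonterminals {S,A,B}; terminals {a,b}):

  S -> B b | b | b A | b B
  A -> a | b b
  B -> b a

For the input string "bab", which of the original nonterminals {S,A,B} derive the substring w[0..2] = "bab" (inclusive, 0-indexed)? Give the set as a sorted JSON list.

Convert to CNF:
  S -> B T0 | T0 A | T0 B | b
  A -> T0 T0 | a
  B -> T0 T1
  T0 -> b
  T1 -> a

CYK fill, restricted to cells inside w[0..2]:
  cell(0,0) b: {S,T0}  orig:{S}
  cell(1,1) a: {A,T1}  orig:{A}
  cell(2,2) b: {S,T0}  orig:{S}
  cell(0,1) ba: {B,S}
  cell(1,2) ab: ∅
  cell(0,2) bab: {S}

Original NTs in T[0,2] deriving "bab": ["S"]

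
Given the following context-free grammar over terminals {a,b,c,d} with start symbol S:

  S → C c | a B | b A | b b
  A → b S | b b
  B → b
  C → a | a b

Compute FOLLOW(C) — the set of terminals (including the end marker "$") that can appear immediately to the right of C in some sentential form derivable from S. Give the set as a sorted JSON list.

Compute FIRST by fixpoint:
round 1:
  A via A→b S: +{b}
  B via B→b: +{b}
  C via C→a: +{a}
  S via S→C c: +{a}
  S via S→b A: +{b}
  FIRST(S)={a,b}  FIRST(A)={b}  FIRST(B)={b}  FIRST(C)={a}
round 2: (stable)
  FIRST(S)={a,b}  FIRST(A)={b}  FIRST(B)={b}  FIRST(C)={a}

FOLLOW iteration:
FOLLOW(S) := {$}
round 1:
  S→C c: FOLLOW(C) ⊇ FIRST(c) = {c}; new: +{c}
  S→a B: FOLLOW(B) ⊇ FOLLOW(S) ⊇ {$}; new: +{$}
  S→b A: FOLLOW(A) ⊇ FOLLOW(S) ⊇ {$}; new: +{$}
  S: {$}  A: {$}  B: {$}  C: {c}
round 2: — fixpoint
  S: {$}  A: {$}  B: {$}  C: {c}

FOLLOW(C) = ["c"]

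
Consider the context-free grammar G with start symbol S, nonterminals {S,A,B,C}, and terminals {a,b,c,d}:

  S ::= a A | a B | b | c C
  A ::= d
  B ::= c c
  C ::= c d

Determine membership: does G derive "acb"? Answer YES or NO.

Convert to CNF:
  S -> T0 C | T2 A | T2 B | b
  A -> d
  B -> T0 T0
  C -> T0 T1
  T0 -> c
  T1 -> d
  T2 -> a

Fill CYK table bottom-up:
  T[0,0] 'a' = {T2}  orig:{}
  T[1,1] 'c' = {T0}  orig:{}
  T[2,2] 'b' = {S}
  T[0,1] 'ac' = ∅
  T[1,2] 'cb' = ∅
  T[0,2] 'acb' = ∅

S ∉ T[0,2] ⇒ NO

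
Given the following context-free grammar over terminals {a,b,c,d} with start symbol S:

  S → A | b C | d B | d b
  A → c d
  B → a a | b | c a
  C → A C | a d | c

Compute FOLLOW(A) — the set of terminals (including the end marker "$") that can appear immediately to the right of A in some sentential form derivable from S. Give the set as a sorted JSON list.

Compute FIRST by fixpoint:
round 1:
  A via A→c d: +{c}
  B via B→a a: +{a}
  B via B→b: +{b}
  B via B→c a: +{c}
  C via C→A C: +{c}
  C via C→a d: +{a}
  S via S→A: +{c}
  S via S→b C: +{b}
  S via S→d B: +{d}
  S: {b,c,d}  A: {c}  B: {a,b,c}  C: {a,c}
round 2: (stable)
  S: {b,c,d}  A: {c}  B: {a,b,c}  C: {a,c}

Compute FOLLOW by fixpoint:
initialize: $ ∈ FOLLOW(S)
round 1:
  C→A C: FOLLOW(A) ⊇ FIRST(C) = {a,c}; new: +{a,c}
  S→A: FOLLOW(A) ⊇ FOLLOW(S) ⊇ {$}; new: +{$}
  S→b C: FOLLOW(C) ⊇ FOLLOW(S) ⊇ {$}; new: +{$}
  S→d B: FOLLOW(B) ⊇ FOLLOW(S) ⊇ {$}; new: +{$}
  FOLLOW[S]={$}  FOLLOW[A]={$,a,c}  FOLLOW[B]={$}  FOLLOW[C]={$}
round 2: done
  FOLLOW[S]={$}  FOLLOW[A]={$,a,c}  FOLLOW[B]={$}  FOLLOW[C]={$}

FOLLOW(A) = ["$", "a", "c"]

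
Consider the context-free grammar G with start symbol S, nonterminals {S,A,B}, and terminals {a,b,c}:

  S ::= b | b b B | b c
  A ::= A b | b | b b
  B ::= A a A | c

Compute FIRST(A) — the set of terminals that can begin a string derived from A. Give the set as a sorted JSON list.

FIRST sets, iterate to fixpoint:
iter 1:
  A via A→b: +{b}
  B via B→A a A: +{b}
  B via B→c: +{c}
  S via S→b: +{b}
  FIRST[S]={b}  FIRST[A]={b}  FIRST[B]={b,c}
iter 2: (stable)
  FIRST[S]={b}  FIRST[A]={b}  FIRST[B]={b,c}

FIRST(A) = ["b"]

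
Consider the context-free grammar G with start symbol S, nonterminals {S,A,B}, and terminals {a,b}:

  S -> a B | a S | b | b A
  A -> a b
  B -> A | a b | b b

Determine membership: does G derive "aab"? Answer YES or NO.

Convert to CNF:
  S -> T0 B | T0 S | T1 A | b
  A -> T0 T1
  B -> T0 T1 | T1 T1
  T0 -> a
  T1 -> b

CYK fill:
  cell(0,0) a: {T0}  orig:{}
  cell(1,1) a: {T0}  orig:{}
  cell(2,2) b: {S,T1}  orig:{S}
  cell(0,1) aa: ∅
  cell(1,2) ab: {A,B,S}
  cell(0,2) aab: {S}

S ∈ T[0,2] ⇒ YES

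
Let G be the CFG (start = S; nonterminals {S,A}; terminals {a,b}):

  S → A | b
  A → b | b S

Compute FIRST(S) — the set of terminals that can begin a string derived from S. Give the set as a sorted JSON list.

FIRST iteration:
[1]
  A via A→b: +{b}
  S via S→A: +{b}
  FIRST(S)={b}  FIRST(A)={b}
[2] (no change)
  FIRST(S)={b}  FIRST(A)={b}

FIRST(S) = ["b"]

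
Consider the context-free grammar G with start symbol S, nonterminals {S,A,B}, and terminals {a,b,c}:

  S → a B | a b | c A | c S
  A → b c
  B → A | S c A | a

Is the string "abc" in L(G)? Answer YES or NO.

Convert to CNF:
  S -> T1 A | T1 S | T2 B | T2 T0
  A -> T0 T1
  B -> S X3 | T0 T1 | a
  T0 -> b
  T1 -> c
  T2 -> a
  X3 -> T1 A

Fill CYK table bottom-up:
  cell(0,0) a: {B,T2}  orig:{B}
  cell(1,1) b: {T0}  orig:{}
  cell(2,2) c: {T1}  orig:{}
  cell(0,1) ab: {S}
  cell(1,2) bc: {A,B}
  cell(0,2) abc: {S}

S ∈ T[0,2] ⇒ YES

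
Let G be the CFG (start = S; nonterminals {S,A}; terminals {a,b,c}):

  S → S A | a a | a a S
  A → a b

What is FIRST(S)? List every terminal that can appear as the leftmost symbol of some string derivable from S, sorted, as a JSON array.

FIRST sets, iterate to fixpoint:
round 1:
  A via A→a b: +{a}
  S via S→a a: +{a}
  FIRST(S)={a}  FIRST(A)={a}
round 2: done
  FIRST(S)={a}  FIRST(A)={a}

FIRST(S) = ["a"]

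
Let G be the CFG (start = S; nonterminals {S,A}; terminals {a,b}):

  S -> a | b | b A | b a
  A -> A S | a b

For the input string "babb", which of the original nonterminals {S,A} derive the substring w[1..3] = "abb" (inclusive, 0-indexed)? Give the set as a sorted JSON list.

CNF form of G:
  S -> T1 A | T1 T0 | a | b
  A -> A S | T0 T1
  T0 -> a
  T1 -> b

CYK fill, restricted to cells inside w[1..3]:
  [1..1]={S,T0}  "a"  orig:{S}
  [2..2]={S,T1}  "b"  orig:{S}
  [3..3]={S,T1}  "b"  orig:{S}
  [1..2]={A}  "ab"
  [2..3]=∅  "bb"
  [1..3]={A}  "abb"

Original NTs in T[1,3] deriving "abb": ["A"]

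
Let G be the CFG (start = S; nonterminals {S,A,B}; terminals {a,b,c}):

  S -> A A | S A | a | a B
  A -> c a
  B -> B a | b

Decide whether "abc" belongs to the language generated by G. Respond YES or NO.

CNF form of G:
  S -> A A | S A | T1 B | a
  A -> T0 T1
  B -> B T1 | b
  T0 -> c
  T1 -> a

CYK table (by increasing span):
  [0..0]={S,T1}  "a"  orig:{S}
  [1..1]={B}  "b"
  [2..2]={T0}  "c"  orig:{}
  [0..1]={S}  "ab"
  [1..2]=∅  "bc"
  [0..2]=∅  "abc"

S ∉ T[0,2] ⇒ NO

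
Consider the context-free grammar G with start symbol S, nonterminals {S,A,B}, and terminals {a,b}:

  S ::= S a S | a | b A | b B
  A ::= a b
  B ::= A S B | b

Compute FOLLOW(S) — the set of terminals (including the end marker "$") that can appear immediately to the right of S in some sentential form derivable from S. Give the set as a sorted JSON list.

FIRST iteration:
iter 1:
  A via A→a b: +{a}
  B via B→A S B: +{a}
  B via B→b: +{b}
  S via S→a: +{a}
  S via S→b A: +{b}
  FIRST(S)={a,b}  FIRST(A)={a}  FIRST(B)={a,b}
iter 2: — fixpoint
  FIRST(S)={a,b}  FIRST(A)={a}  FIRST(B)={a,b}

FOLLOW iteration:
FOLLOW(S) := {$}
pass 1:
  B→A S B: FOLLOW(A) ⊇ FIRST(S) = {a,b}; new: +{a,b}
  B→A S B: FOLLOW(S) ⊇ FIRST(B) = {a,b}; new: +{a,b}
  S→b A: FOLLOW(A) ⊇ FOLLOW(S) ⊇ {$,a,b}; new: +{$}
  S→b B: FOLLOW(B) ⊇ FOLLOW(S) ⊇ {$,a,b}; new: +{$,a,b}
  FOLLOW(S)={$,a,b}  FOLLOW(A)={$,a,b}  FOLLOW(B)={$,a,b}
pass 2: done
  FOLLOW(S)={$,a,b}  FOLLOW(A)={$,a,b}  FOLLOW(B)={$,a,b}

FOLLOW(S) = ["$", "a", "b"]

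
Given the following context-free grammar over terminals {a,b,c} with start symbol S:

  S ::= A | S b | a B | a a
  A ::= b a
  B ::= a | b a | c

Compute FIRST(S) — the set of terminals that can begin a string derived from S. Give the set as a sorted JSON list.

FIRST sets, iterate to fixpoint:
round 1:
  A via A→b a: +{b}
  B via B→a: +{a}
  B via B→b a: +{b}
  B via B→c: +{c}
  S via S→A: +{b}
  S via S→a B: +{a}
  S: {a,b}  A: {b}  B: {a,b,c}
round 2: — fixpoint
  S: {a,b}  A: {b}  B: {a,b,c}

FIRST(S) = ["a", "b"]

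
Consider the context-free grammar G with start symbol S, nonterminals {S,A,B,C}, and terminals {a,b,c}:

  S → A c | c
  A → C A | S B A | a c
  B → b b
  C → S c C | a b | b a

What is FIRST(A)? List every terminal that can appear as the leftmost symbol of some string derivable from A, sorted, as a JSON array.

Compute FIRST by fixpoint:
round 1:
  A via A→a c: +{a}
  B via B→b b: +{b}
  C via C→a b: +{a}
  C via C→b a: +{b}
  S via S→A c: +{a}
  S via S→c: +{c}
  FIRST[S]={a,c}  FIRST[A]={a}  FIRST[B]={b}  FIRST[C]={a,b}
round 2:
  A via A→C A: +{b}
  A via A→S B A: +{c}
  C via C→S c C: +{c}
  S via S→A c: +{b}
  FIRST[S]={a,b,c}  FIRST[A]={a,b,c}  FIRST[B]={b}  FIRST[C]={a,b,c}
round 3: — fixpoint
  FIRST[S]={a,b,c}  FIRST[A]={a,b,c}  FIRST[B]={b}  FIRST[C]={a,b,c}

FIRST(A) = ["a", "b", "c"]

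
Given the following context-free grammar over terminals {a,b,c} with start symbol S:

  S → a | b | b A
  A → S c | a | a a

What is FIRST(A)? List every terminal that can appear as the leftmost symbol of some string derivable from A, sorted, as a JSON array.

Compute FIRST by fixpoint:
iter 1:
  A via A→a: +{a}
  S via S→a: +{a}
  S via S→b: +{b}
  S: {a,b}  A: {a}
iter 2:
  A via A→S c: +{b}
  S: {a,b}  A: {a,b}
iter 3: done
  S: {a,b}  A: {a,b}

FIRST(A) = ["a", "b"]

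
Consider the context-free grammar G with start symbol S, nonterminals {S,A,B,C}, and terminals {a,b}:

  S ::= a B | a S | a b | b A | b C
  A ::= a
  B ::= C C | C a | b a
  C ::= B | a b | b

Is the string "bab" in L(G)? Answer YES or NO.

Convert to CNF:
  S -> T0 B | T0 S | T0 T1 | T1 A | T1 C
  A -> a
  B -> C C | C T0 | T1 T0
  C -> C C | C T0 | T0 T1 | T1 T0 | b
  T0 -> a
  T1 -> b

CYK table (by increasing span):
  [0..0]={C,T1}  "b"  orig:{C}
  [1..1]={A,T0}  "a"  orig:{A}
  [2..2]={C,T1}  "b"  orig:{C}
  [0..1]={B,C,S}  "ba"
  [1..2]={C,S}  "ab"
  [0..2]={B,C,S}  "bab"

S ∈ T[0,2] ⇒ YES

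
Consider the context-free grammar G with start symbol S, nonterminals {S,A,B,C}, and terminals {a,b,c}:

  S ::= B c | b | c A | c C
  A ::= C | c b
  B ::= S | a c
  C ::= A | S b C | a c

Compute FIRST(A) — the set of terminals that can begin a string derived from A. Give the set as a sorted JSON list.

FIRST iteration:
iter 1:
  A via A→c b: +{c}
  B via B→a c: +{a}
  C via C→A: +{c}
  C via C→a c: +{a}
  S via S→B c: +{a}
  S via S→b: +{b}
  S via S→c A: +{c}
  FIRST(S)={a,b,c}  FIRST(A)={c}  FIRST(B)={a}  FIRST(C)={a,c}
iter 2:
  A via A→C: +{a}
  B via B→S: +{b,c}
  C via C→S b C: +{b}
  FIRST(S)={a,b,c}  FIRST(A)={a,c}  FIRST(B)={a,b,c}  FIRST(C)={a,b,c}
iter 3:
  A via A→C: +{b}
  FIRST(S)={a,b,c}  FIRST(A)={a,b,c}  FIRST(B)={a,b,c}  FIRST(C)={a,b,c}
iter 4: (no change)
  FIRST(S)={a,b,c}  FIRST(A)={a,b,c}  FIRST(B)={a,b,c}  FIRST(C)={a,b,c}

FIRST(A) = ["a", "b", "c"]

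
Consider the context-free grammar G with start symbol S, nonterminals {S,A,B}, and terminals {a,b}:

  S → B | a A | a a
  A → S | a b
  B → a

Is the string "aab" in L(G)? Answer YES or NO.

CNF form of G:
  S -> T0 A | T0 T0 | a
  A -> T0 A | T0 T0 | T0 T1 | a
  B -> a
  T0 -> a
  T1 -> b

Fill CYK table bottom-up:
  [0..0]={A,B,S,T0}  "a"  orig:{A,B,S}
  [1..1]={A,B,S,T0}  "a"  orig:{A,B,S}
  [2..2]={T1}  "b"  orig:{}
  [0..1]={A,S}  "aa"
  [1..2]={A}  "ab"
  [0..2]={A,S}  "aab"

S ∈ T[0,2] ⇒ YES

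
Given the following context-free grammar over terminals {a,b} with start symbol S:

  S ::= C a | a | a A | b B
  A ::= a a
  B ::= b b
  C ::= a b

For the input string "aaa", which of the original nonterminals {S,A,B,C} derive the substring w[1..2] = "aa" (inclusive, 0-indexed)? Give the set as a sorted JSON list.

Convert to CNF:
  S -> C T0 | T0 A | T1 B | a
  A -> T0 T0
  B -> T1 T1
  C -> T0 T1
  T0 -> a
  T1 -> b

CYK table (by increasing span) — only the sub-triangle for w[1..2]:
  T[1,1] 'a' = {S,T0}  orig:{S}
  T[2,2] 'a' = {S,T0}  orig:{S}
  T[1,2] 'aa' = {A}

Original NTs in T[1,2] deriving "aa": ["A"]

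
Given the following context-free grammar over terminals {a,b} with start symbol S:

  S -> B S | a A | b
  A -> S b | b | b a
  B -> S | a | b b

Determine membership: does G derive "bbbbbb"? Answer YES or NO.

CNF form of G:
  S -> B S | T1 A | b
  A -> S T0 | T0 T1 | b
  B -> B S | T0 T0 | T1 A | a | b
  T0 -> b
  T1 -> a

CYK table (by increasing span):
  T[0,0] 'b' = {A,B,S,T0}  orig:{A,B,S}
  T[1,1] 'b' = {A,B,S,T0}  orig:{A,B,S}
  T[2,2] 'b' = {A,B,S,T0}  orig:{A,B,S}
  T[3,3] 'b' = {A,B,S,T0}  orig:{A,B,S}
  T[4,4] 'b' = {A,B,S,T0}  orig:{A,B,S}
  T[5,5] 'b' = {A,B,S,T0}  orig:{A,B,S}
  T[0,1] 'bb' = {A,B,S}
  T[1,2] 'bb' = {A,B,S}
  T[2,3] 'bb' = {A,B,S}
  T[3,4] 'bb' = {A,B,S}
  T[4,5] 'bb' = {A,B,S}
  T[0,2] 'bbb' = {A,B,S}
  T[1,3] 'bbb' = {A,B,S}
  T[2,4] 'bbb' = {A,B,S}
  T[3,5] 'bbb' = {A,B,S}
  T[0,3] 'bbbb' = {A,B,S}
  T[1,4] 'bbbb' = {A,B,S}
  T[2,5] 'bbbb' = {A,B,S}
  T[0,4] 'bbbbb' = {A,B,S}
  T[1,5] 'bbbbb' = {A,B,S}
  T[0,5] 'bbbbbb' = {A,B,S}

S ∈ T[0,5] ⇒ YES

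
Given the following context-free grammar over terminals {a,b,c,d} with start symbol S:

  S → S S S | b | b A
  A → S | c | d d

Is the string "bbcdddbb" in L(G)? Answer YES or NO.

Convert to CNF:
  S -> S X3 | T0 A | b
  A -> S X2 | T0 A | T1 T1 | b | c
  T0 -> b
  T1 -> d
  X2 -> S S
  X3 -> S S

Fill CYK table bottom-up:
  [0..0]={A,S,T0}  "b"  orig:{A,S}
  [1..1]={A,S,T0}  "b"  orig:{A,S}
  [2..2]={A}  "c"
  [3..3]={T1}  "d"  orig:{}
  [4..4]={T1}  "d"  orig:{}
  [5..5]={T1}  "d"  orig:{}
  [6..6]={A,S,T0}  "b"  orig:{A,S}
  [7..7]={A,S,T0}  "b"  orig:{A,S}
  [0..1]={A,S,X2,X3}  "bb"  orig:{A,S}
  [1..2]={A,S}  "bc"
  [2..3]=∅  "cd"
  [3..4]={A}  "dd"
  [4..5]={A}  "dd"
  [5..6]=∅  "db"
  [6..7]={A,S,X2,X3}  "bb"  orig:{A,S}
  [0..2]={A,S,X2,X3}  "bbc"  orig:{A,S}
  [1..3]=∅  "bcd"
  [2..4]=∅  "cdd"
  [3..5]=∅  "ddd"
  [4..6]=∅  "ddb"
  [5..7]=∅  "dbb"
  [0..3]=∅  "bbcd"
  [1..4]=∅  "bcdd"
  [2..5]=∅  "cddd"
  [3..6]=∅  "dddb"
  [4..7]=∅  "ddbb"
  [0..4]=∅  "bbcdd"
  [1..5]=∅  "bcddd"
  [2..6]=∅  "cdddb"
  [3..7]=∅  "dddbb"
  [0..5]=∅  "bbcddd"
  [1..6]=∅  "bcdddb"
  [2..7]=∅  "cdddbb"
  [0..6]=∅  "bbcdddb"
  [1..7]=∅  "bcdddbb"
  [0..7]=∅  "bbcdddbb"

S ∉ T[0,7] ⇒ NO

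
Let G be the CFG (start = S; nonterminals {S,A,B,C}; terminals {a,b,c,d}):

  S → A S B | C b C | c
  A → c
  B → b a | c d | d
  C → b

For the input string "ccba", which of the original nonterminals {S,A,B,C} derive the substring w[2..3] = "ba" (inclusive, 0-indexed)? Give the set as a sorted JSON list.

CNF form of G:
  S -> A X4 | C X5 | c
  A -> c
  B -> T0 T1 | T2 T3 | d
  C -> b
  T0 -> b
  T1 -> a
  T2 -> c
  T3 -> d
  X4 -> S B
  X5 -> T0 C

CYK table (by increasing span) (cells [i..j] with 2 ≤ i ≤ j ≤ 3 only):
  T[2,2] 'b' = {C,T0}  orig:{C}
  T[3,3] 'a' = {T1}  orig:{}
  T[2,3] 'ba' = {B}

Original NTs in T[2,3] deriving "ba": ["B"]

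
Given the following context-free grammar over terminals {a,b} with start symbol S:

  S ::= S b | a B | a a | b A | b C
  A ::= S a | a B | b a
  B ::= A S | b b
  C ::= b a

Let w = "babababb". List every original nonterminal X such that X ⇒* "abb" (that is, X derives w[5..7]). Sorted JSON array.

CNF form of G:
  S -> S T1 | T0 B | T0 T0 | T1 A | T1 C
  A -> S T0 | T0 B | T1 T0
  B -> A S | T1 T1
  C -> T1 T0
  T0 -> a
  T1 -> b

Fill CYK table bottom-up (cells [i..j] with 5 ≤ i ≤ j ≤ 7 only):
  [5..5]={T0}  "a"  orig:{}
  [6..6]={T1}  "b"  orig:{}
  [7..7]={T1}  "b"  orig:{}
  [5..6]=∅  "ab"
  [6..7]={B}  "bb"
  [5..7]={A,S}  "abb"

Original NTs in T[5,7] deriving "abb": ["A", "S"]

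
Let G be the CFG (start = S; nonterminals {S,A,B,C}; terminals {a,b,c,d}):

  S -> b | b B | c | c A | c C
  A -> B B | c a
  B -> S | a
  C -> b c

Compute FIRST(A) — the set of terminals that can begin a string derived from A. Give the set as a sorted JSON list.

Compute FIRST by fixpoint:
round 1:
  A via A→c a: +{c}
  B via B→a: +{a}
  C via C→b c: +{b}
  S via S→b: +{b}
  S via S→c: +{c}
  S: {b,c}  A: {c}  B: {a}  C: {b}
round 2:
  A via A→B B: +{a}
  B via B→S: +{b,c}
  S: {b,c}  A: {a,c}  B: {a,b,c}  C: {b}
round 3:
  A via A→B B: +{b}
  S: {b,c}  A: {a,b,c}  B: {a,b,c}  C: {b}
round 4: done
  S: {b,c}  A: {a,b,c}  B: {a,b,c}  C: {b}

FIRST(A) = ["a", "b", "c"]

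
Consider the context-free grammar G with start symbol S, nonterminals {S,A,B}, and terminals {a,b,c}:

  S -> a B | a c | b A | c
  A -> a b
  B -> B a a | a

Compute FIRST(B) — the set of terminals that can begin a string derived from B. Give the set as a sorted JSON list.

FIRST sets, iterate to fixpoint:
round 1:
  A via A→a b: +{a}
  B via B→a: +{a}
  S via S→a B: +{a}
  S via S→b A: +{b}
  S via S→c: +{c}
  FIRST(S)={a,b,c}  FIRST(A)={a}  FIRST(B)={a}
round 2: done
  FIRST(S)={a,b,c}  FIRST(A)={a}  FIRST(B)={a}

FIRST(B) = ["a"]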